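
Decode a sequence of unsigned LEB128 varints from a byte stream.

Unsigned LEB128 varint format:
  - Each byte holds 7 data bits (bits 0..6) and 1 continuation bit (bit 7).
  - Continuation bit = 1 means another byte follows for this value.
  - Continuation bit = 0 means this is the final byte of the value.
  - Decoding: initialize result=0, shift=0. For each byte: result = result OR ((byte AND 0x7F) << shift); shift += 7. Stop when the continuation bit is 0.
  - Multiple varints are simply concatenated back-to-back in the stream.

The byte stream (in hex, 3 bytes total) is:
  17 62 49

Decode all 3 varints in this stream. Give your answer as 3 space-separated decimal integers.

Answer: 23 98 73

Derivation:
  byte[0]=0x17 cont=0 payload=0x17=23: acc |= 23<<0 -> acc=23 shift=7 [end]
Varint 1: bytes[0:1] = 17 -> value 23 (1 byte(s))
  byte[1]=0x62 cont=0 payload=0x62=98: acc |= 98<<0 -> acc=98 shift=7 [end]
Varint 2: bytes[1:2] = 62 -> value 98 (1 byte(s))
  byte[2]=0x49 cont=0 payload=0x49=73: acc |= 73<<0 -> acc=73 shift=7 [end]
Varint 3: bytes[2:3] = 49 -> value 73 (1 byte(s))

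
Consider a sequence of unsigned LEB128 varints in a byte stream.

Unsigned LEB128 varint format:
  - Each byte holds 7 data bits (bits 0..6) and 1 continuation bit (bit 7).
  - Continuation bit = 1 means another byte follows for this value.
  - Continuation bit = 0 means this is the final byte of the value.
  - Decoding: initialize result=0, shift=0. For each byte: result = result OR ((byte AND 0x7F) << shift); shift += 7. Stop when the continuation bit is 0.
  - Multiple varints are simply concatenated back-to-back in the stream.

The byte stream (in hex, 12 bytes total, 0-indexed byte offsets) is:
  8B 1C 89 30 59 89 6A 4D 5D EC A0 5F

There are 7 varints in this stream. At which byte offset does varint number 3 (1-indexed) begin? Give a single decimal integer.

Answer: 4

Derivation:
  byte[0]=0x8B cont=1 payload=0x0B=11: acc |= 11<<0 -> acc=11 shift=7
  byte[1]=0x1C cont=0 payload=0x1C=28: acc |= 28<<7 -> acc=3595 shift=14 [end]
Varint 1: bytes[0:2] = 8B 1C -> value 3595 (2 byte(s))
  byte[2]=0x89 cont=1 payload=0x09=9: acc |= 9<<0 -> acc=9 shift=7
  byte[3]=0x30 cont=0 payload=0x30=48: acc |= 48<<7 -> acc=6153 shift=14 [end]
Varint 2: bytes[2:4] = 89 30 -> value 6153 (2 byte(s))
  byte[4]=0x59 cont=0 payload=0x59=89: acc |= 89<<0 -> acc=89 shift=7 [end]
Varint 3: bytes[4:5] = 59 -> value 89 (1 byte(s))
  byte[5]=0x89 cont=1 payload=0x09=9: acc |= 9<<0 -> acc=9 shift=7
  byte[6]=0x6A cont=0 payload=0x6A=106: acc |= 106<<7 -> acc=13577 shift=14 [end]
Varint 4: bytes[5:7] = 89 6A -> value 13577 (2 byte(s))
  byte[7]=0x4D cont=0 payload=0x4D=77: acc |= 77<<0 -> acc=77 shift=7 [end]
Varint 5: bytes[7:8] = 4D -> value 77 (1 byte(s))
  byte[8]=0x5D cont=0 payload=0x5D=93: acc |= 93<<0 -> acc=93 shift=7 [end]
Varint 6: bytes[8:9] = 5D -> value 93 (1 byte(s))
  byte[9]=0xEC cont=1 payload=0x6C=108: acc |= 108<<0 -> acc=108 shift=7
  byte[10]=0xA0 cont=1 payload=0x20=32: acc |= 32<<7 -> acc=4204 shift=14
  byte[11]=0x5F cont=0 payload=0x5F=95: acc |= 95<<14 -> acc=1560684 shift=21 [end]
Varint 7: bytes[9:12] = EC A0 5F -> value 1560684 (3 byte(s))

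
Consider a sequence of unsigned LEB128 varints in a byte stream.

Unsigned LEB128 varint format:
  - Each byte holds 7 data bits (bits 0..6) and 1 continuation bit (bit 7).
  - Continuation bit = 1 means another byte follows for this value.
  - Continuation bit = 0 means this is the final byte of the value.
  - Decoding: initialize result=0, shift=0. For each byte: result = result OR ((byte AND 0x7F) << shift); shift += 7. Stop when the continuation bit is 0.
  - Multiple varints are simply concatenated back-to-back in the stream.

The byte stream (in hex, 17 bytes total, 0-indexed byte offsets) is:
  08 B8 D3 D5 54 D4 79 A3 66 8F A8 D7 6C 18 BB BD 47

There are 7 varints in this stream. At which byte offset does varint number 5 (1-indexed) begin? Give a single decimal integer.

Answer: 9

Derivation:
  byte[0]=0x08 cont=0 payload=0x08=8: acc |= 8<<0 -> acc=8 shift=7 [end]
Varint 1: bytes[0:1] = 08 -> value 8 (1 byte(s))
  byte[1]=0xB8 cont=1 payload=0x38=56: acc |= 56<<0 -> acc=56 shift=7
  byte[2]=0xD3 cont=1 payload=0x53=83: acc |= 83<<7 -> acc=10680 shift=14
  byte[3]=0xD5 cont=1 payload=0x55=85: acc |= 85<<14 -> acc=1403320 shift=21
  byte[4]=0x54 cont=0 payload=0x54=84: acc |= 84<<21 -> acc=177564088 shift=28 [end]
Varint 2: bytes[1:5] = B8 D3 D5 54 -> value 177564088 (4 byte(s))
  byte[5]=0xD4 cont=1 payload=0x54=84: acc |= 84<<0 -> acc=84 shift=7
  byte[6]=0x79 cont=0 payload=0x79=121: acc |= 121<<7 -> acc=15572 shift=14 [end]
Varint 3: bytes[5:7] = D4 79 -> value 15572 (2 byte(s))
  byte[7]=0xA3 cont=1 payload=0x23=35: acc |= 35<<0 -> acc=35 shift=7
  byte[8]=0x66 cont=0 payload=0x66=102: acc |= 102<<7 -> acc=13091 shift=14 [end]
Varint 4: bytes[7:9] = A3 66 -> value 13091 (2 byte(s))
  byte[9]=0x8F cont=1 payload=0x0F=15: acc |= 15<<0 -> acc=15 shift=7
  byte[10]=0xA8 cont=1 payload=0x28=40: acc |= 40<<7 -> acc=5135 shift=14
  byte[11]=0xD7 cont=1 payload=0x57=87: acc |= 87<<14 -> acc=1430543 shift=21
  byte[12]=0x6C cont=0 payload=0x6C=108: acc |= 108<<21 -> acc=227922959 shift=28 [end]
Varint 5: bytes[9:13] = 8F A8 D7 6C -> value 227922959 (4 byte(s))
  byte[13]=0x18 cont=0 payload=0x18=24: acc |= 24<<0 -> acc=24 shift=7 [end]
Varint 6: bytes[13:14] = 18 -> value 24 (1 byte(s))
  byte[14]=0xBB cont=1 payload=0x3B=59: acc |= 59<<0 -> acc=59 shift=7
  byte[15]=0xBD cont=1 payload=0x3D=61: acc |= 61<<7 -> acc=7867 shift=14
  byte[16]=0x47 cont=0 payload=0x47=71: acc |= 71<<14 -> acc=1171131 shift=21 [end]
Varint 7: bytes[14:17] = BB BD 47 -> value 1171131 (3 byte(s))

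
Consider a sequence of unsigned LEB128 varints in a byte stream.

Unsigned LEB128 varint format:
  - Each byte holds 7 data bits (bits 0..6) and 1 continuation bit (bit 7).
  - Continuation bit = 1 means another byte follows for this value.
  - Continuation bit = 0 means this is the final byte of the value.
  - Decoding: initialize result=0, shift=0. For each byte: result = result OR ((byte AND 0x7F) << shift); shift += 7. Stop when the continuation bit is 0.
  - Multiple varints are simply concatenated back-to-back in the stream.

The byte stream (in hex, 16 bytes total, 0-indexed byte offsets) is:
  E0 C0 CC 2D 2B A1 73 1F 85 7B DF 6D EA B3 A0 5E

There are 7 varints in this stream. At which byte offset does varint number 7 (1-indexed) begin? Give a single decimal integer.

Answer: 12

Derivation:
  byte[0]=0xE0 cont=1 payload=0x60=96: acc |= 96<<0 -> acc=96 shift=7
  byte[1]=0xC0 cont=1 payload=0x40=64: acc |= 64<<7 -> acc=8288 shift=14
  byte[2]=0xCC cont=1 payload=0x4C=76: acc |= 76<<14 -> acc=1253472 shift=21
  byte[3]=0x2D cont=0 payload=0x2D=45: acc |= 45<<21 -> acc=95625312 shift=28 [end]
Varint 1: bytes[0:4] = E0 C0 CC 2D -> value 95625312 (4 byte(s))
  byte[4]=0x2B cont=0 payload=0x2B=43: acc |= 43<<0 -> acc=43 shift=7 [end]
Varint 2: bytes[4:5] = 2B -> value 43 (1 byte(s))
  byte[5]=0xA1 cont=1 payload=0x21=33: acc |= 33<<0 -> acc=33 shift=7
  byte[6]=0x73 cont=0 payload=0x73=115: acc |= 115<<7 -> acc=14753 shift=14 [end]
Varint 3: bytes[5:7] = A1 73 -> value 14753 (2 byte(s))
  byte[7]=0x1F cont=0 payload=0x1F=31: acc |= 31<<0 -> acc=31 shift=7 [end]
Varint 4: bytes[7:8] = 1F -> value 31 (1 byte(s))
  byte[8]=0x85 cont=1 payload=0x05=5: acc |= 5<<0 -> acc=5 shift=7
  byte[9]=0x7B cont=0 payload=0x7B=123: acc |= 123<<7 -> acc=15749 shift=14 [end]
Varint 5: bytes[8:10] = 85 7B -> value 15749 (2 byte(s))
  byte[10]=0xDF cont=1 payload=0x5F=95: acc |= 95<<0 -> acc=95 shift=7
  byte[11]=0x6D cont=0 payload=0x6D=109: acc |= 109<<7 -> acc=14047 shift=14 [end]
Varint 6: bytes[10:12] = DF 6D -> value 14047 (2 byte(s))
  byte[12]=0xEA cont=1 payload=0x6A=106: acc |= 106<<0 -> acc=106 shift=7
  byte[13]=0xB3 cont=1 payload=0x33=51: acc |= 51<<7 -> acc=6634 shift=14
  byte[14]=0xA0 cont=1 payload=0x20=32: acc |= 32<<14 -> acc=530922 shift=21
  byte[15]=0x5E cont=0 payload=0x5E=94: acc |= 94<<21 -> acc=197663210 shift=28 [end]
Varint 7: bytes[12:16] = EA B3 A0 5E -> value 197663210 (4 byte(s))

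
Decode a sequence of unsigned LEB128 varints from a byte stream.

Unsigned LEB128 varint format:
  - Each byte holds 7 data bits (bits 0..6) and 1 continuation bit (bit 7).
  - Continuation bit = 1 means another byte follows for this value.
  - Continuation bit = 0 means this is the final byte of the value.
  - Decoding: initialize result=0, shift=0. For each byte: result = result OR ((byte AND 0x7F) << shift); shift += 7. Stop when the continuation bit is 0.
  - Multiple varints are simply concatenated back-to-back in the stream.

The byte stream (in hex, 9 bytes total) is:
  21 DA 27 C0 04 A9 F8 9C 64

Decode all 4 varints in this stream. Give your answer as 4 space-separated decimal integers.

  byte[0]=0x21 cont=0 payload=0x21=33: acc |= 33<<0 -> acc=33 shift=7 [end]
Varint 1: bytes[0:1] = 21 -> value 33 (1 byte(s))
  byte[1]=0xDA cont=1 payload=0x5A=90: acc |= 90<<0 -> acc=90 shift=7
  byte[2]=0x27 cont=0 payload=0x27=39: acc |= 39<<7 -> acc=5082 shift=14 [end]
Varint 2: bytes[1:3] = DA 27 -> value 5082 (2 byte(s))
  byte[3]=0xC0 cont=1 payload=0x40=64: acc |= 64<<0 -> acc=64 shift=7
  byte[4]=0x04 cont=0 payload=0x04=4: acc |= 4<<7 -> acc=576 shift=14 [end]
Varint 3: bytes[3:5] = C0 04 -> value 576 (2 byte(s))
  byte[5]=0xA9 cont=1 payload=0x29=41: acc |= 41<<0 -> acc=41 shift=7
  byte[6]=0xF8 cont=1 payload=0x78=120: acc |= 120<<7 -> acc=15401 shift=14
  byte[7]=0x9C cont=1 payload=0x1C=28: acc |= 28<<14 -> acc=474153 shift=21
  byte[8]=0x64 cont=0 payload=0x64=100: acc |= 100<<21 -> acc=210189353 shift=28 [end]
Varint 4: bytes[5:9] = A9 F8 9C 64 -> value 210189353 (4 byte(s))

Answer: 33 5082 576 210189353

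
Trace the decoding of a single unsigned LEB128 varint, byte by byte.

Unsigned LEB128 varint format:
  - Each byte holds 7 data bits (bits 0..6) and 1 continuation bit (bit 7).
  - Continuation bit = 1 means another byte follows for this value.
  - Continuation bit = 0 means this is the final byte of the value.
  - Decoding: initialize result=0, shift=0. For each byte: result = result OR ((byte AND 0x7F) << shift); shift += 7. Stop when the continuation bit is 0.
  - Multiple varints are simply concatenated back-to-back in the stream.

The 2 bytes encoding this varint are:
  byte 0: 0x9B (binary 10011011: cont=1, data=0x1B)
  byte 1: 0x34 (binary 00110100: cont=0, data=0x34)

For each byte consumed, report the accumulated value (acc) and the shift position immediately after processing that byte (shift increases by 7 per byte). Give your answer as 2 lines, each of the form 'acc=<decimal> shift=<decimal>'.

Answer: acc=27 shift=7
acc=6683 shift=14

Derivation:
byte 0=0x9B: payload=0x1B=27, contrib = 27<<0 = 27; acc -> 27, shift -> 7
byte 1=0x34: payload=0x34=52, contrib = 52<<7 = 6656; acc -> 6683, shift -> 14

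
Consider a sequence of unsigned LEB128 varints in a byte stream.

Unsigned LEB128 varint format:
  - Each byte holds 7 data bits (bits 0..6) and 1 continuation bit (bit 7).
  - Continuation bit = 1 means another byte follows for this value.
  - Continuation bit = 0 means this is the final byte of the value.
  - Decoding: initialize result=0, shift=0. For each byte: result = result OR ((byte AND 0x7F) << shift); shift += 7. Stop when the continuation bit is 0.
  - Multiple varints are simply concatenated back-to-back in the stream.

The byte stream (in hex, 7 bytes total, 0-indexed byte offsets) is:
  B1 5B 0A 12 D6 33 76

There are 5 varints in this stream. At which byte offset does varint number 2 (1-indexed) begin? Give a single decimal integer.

  byte[0]=0xB1 cont=1 payload=0x31=49: acc |= 49<<0 -> acc=49 shift=7
  byte[1]=0x5B cont=0 payload=0x5B=91: acc |= 91<<7 -> acc=11697 shift=14 [end]
Varint 1: bytes[0:2] = B1 5B -> value 11697 (2 byte(s))
  byte[2]=0x0A cont=0 payload=0x0A=10: acc |= 10<<0 -> acc=10 shift=7 [end]
Varint 2: bytes[2:3] = 0A -> value 10 (1 byte(s))
  byte[3]=0x12 cont=0 payload=0x12=18: acc |= 18<<0 -> acc=18 shift=7 [end]
Varint 3: bytes[3:4] = 12 -> value 18 (1 byte(s))
  byte[4]=0xD6 cont=1 payload=0x56=86: acc |= 86<<0 -> acc=86 shift=7
  byte[5]=0x33 cont=0 payload=0x33=51: acc |= 51<<7 -> acc=6614 shift=14 [end]
Varint 4: bytes[4:6] = D6 33 -> value 6614 (2 byte(s))
  byte[6]=0x76 cont=0 payload=0x76=118: acc |= 118<<0 -> acc=118 shift=7 [end]
Varint 5: bytes[6:7] = 76 -> value 118 (1 byte(s))

Answer: 2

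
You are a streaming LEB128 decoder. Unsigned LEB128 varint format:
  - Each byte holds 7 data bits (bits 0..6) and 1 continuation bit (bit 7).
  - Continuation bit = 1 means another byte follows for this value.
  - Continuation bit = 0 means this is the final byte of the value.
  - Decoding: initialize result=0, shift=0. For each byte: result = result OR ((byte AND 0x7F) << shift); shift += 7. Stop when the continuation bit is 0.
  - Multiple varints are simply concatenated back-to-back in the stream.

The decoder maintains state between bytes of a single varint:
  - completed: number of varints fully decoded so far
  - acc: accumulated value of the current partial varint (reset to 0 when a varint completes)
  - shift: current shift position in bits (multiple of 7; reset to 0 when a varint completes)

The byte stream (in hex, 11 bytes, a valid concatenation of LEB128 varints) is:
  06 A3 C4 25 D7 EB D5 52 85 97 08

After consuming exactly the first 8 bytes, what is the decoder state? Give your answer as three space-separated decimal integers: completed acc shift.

byte[0]=0x06 cont=0 payload=0x06: varint #1 complete (value=6); reset -> completed=1 acc=0 shift=0
byte[1]=0xA3 cont=1 payload=0x23: acc |= 35<<0 -> completed=1 acc=35 shift=7
byte[2]=0xC4 cont=1 payload=0x44: acc |= 68<<7 -> completed=1 acc=8739 shift=14
byte[3]=0x25 cont=0 payload=0x25: varint #2 complete (value=614947); reset -> completed=2 acc=0 shift=0
byte[4]=0xD7 cont=1 payload=0x57: acc |= 87<<0 -> completed=2 acc=87 shift=7
byte[5]=0xEB cont=1 payload=0x6B: acc |= 107<<7 -> completed=2 acc=13783 shift=14
byte[6]=0xD5 cont=1 payload=0x55: acc |= 85<<14 -> completed=2 acc=1406423 shift=21
byte[7]=0x52 cont=0 payload=0x52: varint #3 complete (value=173372887); reset -> completed=3 acc=0 shift=0

Answer: 3 0 0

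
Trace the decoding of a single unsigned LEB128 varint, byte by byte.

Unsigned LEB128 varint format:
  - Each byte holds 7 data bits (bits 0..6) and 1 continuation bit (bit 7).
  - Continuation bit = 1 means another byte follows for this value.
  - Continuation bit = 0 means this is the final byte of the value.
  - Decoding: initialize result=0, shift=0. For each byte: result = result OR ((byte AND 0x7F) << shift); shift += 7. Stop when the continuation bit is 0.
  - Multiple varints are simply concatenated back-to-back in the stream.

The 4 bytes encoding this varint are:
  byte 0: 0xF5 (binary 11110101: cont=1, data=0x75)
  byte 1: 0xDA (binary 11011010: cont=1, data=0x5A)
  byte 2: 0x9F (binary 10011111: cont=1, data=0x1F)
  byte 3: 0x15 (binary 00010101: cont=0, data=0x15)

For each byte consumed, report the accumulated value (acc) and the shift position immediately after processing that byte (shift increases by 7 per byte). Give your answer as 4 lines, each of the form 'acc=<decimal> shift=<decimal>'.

byte 0=0xF5: payload=0x75=117, contrib = 117<<0 = 117; acc -> 117, shift -> 7
byte 1=0xDA: payload=0x5A=90, contrib = 90<<7 = 11520; acc -> 11637, shift -> 14
byte 2=0x9F: payload=0x1F=31, contrib = 31<<14 = 507904; acc -> 519541, shift -> 21
byte 3=0x15: payload=0x15=21, contrib = 21<<21 = 44040192; acc -> 44559733, shift -> 28

Answer: acc=117 shift=7
acc=11637 shift=14
acc=519541 shift=21
acc=44559733 shift=28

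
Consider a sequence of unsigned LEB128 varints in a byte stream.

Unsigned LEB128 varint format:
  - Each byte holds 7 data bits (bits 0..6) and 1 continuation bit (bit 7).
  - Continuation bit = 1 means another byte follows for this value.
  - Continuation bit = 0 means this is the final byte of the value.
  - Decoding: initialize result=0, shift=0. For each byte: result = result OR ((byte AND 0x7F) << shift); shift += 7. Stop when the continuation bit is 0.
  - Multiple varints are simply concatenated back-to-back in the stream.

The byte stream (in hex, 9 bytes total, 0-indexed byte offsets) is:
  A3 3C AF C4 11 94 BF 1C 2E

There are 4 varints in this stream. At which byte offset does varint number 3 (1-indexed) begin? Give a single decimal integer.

Answer: 5

Derivation:
  byte[0]=0xA3 cont=1 payload=0x23=35: acc |= 35<<0 -> acc=35 shift=7
  byte[1]=0x3C cont=0 payload=0x3C=60: acc |= 60<<7 -> acc=7715 shift=14 [end]
Varint 1: bytes[0:2] = A3 3C -> value 7715 (2 byte(s))
  byte[2]=0xAF cont=1 payload=0x2F=47: acc |= 47<<0 -> acc=47 shift=7
  byte[3]=0xC4 cont=1 payload=0x44=68: acc |= 68<<7 -> acc=8751 shift=14
  byte[4]=0x11 cont=0 payload=0x11=17: acc |= 17<<14 -> acc=287279 shift=21 [end]
Varint 2: bytes[2:5] = AF C4 11 -> value 287279 (3 byte(s))
  byte[5]=0x94 cont=1 payload=0x14=20: acc |= 20<<0 -> acc=20 shift=7
  byte[6]=0xBF cont=1 payload=0x3F=63: acc |= 63<<7 -> acc=8084 shift=14
  byte[7]=0x1C cont=0 payload=0x1C=28: acc |= 28<<14 -> acc=466836 shift=21 [end]
Varint 3: bytes[5:8] = 94 BF 1C -> value 466836 (3 byte(s))
  byte[8]=0x2E cont=0 payload=0x2E=46: acc |= 46<<0 -> acc=46 shift=7 [end]
Varint 4: bytes[8:9] = 2E -> value 46 (1 byte(s))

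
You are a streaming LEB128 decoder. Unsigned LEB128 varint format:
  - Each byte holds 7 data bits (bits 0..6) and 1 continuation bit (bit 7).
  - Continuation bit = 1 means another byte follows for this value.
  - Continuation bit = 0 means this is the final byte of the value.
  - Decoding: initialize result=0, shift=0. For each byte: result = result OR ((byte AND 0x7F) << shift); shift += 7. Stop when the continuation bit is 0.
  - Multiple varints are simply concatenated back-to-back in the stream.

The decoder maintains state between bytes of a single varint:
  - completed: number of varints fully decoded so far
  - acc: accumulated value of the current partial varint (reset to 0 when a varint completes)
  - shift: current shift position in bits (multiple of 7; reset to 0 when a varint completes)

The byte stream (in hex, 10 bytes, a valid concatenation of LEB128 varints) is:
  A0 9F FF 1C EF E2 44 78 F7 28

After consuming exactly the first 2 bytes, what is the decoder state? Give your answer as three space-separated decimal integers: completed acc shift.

Answer: 0 4000 14

Derivation:
byte[0]=0xA0 cont=1 payload=0x20: acc |= 32<<0 -> completed=0 acc=32 shift=7
byte[1]=0x9F cont=1 payload=0x1F: acc |= 31<<7 -> completed=0 acc=4000 shift=14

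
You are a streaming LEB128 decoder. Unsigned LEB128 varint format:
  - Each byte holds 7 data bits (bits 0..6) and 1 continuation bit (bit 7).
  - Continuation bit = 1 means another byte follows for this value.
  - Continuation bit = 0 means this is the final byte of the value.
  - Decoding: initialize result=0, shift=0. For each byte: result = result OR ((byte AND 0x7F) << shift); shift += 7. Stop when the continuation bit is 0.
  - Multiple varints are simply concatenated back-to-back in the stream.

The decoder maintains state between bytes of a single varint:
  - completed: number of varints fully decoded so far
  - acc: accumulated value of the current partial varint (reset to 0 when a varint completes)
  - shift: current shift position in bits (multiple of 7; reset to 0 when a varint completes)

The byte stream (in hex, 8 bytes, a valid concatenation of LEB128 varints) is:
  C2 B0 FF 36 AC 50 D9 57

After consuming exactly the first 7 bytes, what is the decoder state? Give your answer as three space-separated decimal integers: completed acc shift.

byte[0]=0xC2 cont=1 payload=0x42: acc |= 66<<0 -> completed=0 acc=66 shift=7
byte[1]=0xB0 cont=1 payload=0x30: acc |= 48<<7 -> completed=0 acc=6210 shift=14
byte[2]=0xFF cont=1 payload=0x7F: acc |= 127<<14 -> completed=0 acc=2086978 shift=21
byte[3]=0x36 cont=0 payload=0x36: varint #1 complete (value=115333186); reset -> completed=1 acc=0 shift=0
byte[4]=0xAC cont=1 payload=0x2C: acc |= 44<<0 -> completed=1 acc=44 shift=7
byte[5]=0x50 cont=0 payload=0x50: varint #2 complete (value=10284); reset -> completed=2 acc=0 shift=0
byte[6]=0xD9 cont=1 payload=0x59: acc |= 89<<0 -> completed=2 acc=89 shift=7

Answer: 2 89 7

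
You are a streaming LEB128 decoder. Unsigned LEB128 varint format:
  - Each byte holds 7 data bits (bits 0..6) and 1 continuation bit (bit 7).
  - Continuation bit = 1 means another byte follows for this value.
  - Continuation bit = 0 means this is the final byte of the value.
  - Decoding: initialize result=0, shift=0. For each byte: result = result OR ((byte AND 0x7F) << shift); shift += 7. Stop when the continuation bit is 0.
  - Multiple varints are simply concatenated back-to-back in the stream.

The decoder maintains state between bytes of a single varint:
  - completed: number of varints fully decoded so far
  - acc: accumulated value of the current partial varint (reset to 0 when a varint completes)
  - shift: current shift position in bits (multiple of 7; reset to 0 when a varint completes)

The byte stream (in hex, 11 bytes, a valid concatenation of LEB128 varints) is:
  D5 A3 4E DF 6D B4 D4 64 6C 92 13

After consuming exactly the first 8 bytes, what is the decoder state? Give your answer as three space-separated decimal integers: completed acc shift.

Answer: 3 0 0

Derivation:
byte[0]=0xD5 cont=1 payload=0x55: acc |= 85<<0 -> completed=0 acc=85 shift=7
byte[1]=0xA3 cont=1 payload=0x23: acc |= 35<<7 -> completed=0 acc=4565 shift=14
byte[2]=0x4E cont=0 payload=0x4E: varint #1 complete (value=1282517); reset -> completed=1 acc=0 shift=0
byte[3]=0xDF cont=1 payload=0x5F: acc |= 95<<0 -> completed=1 acc=95 shift=7
byte[4]=0x6D cont=0 payload=0x6D: varint #2 complete (value=14047); reset -> completed=2 acc=0 shift=0
byte[5]=0xB4 cont=1 payload=0x34: acc |= 52<<0 -> completed=2 acc=52 shift=7
byte[6]=0xD4 cont=1 payload=0x54: acc |= 84<<7 -> completed=2 acc=10804 shift=14
byte[7]=0x64 cont=0 payload=0x64: varint #3 complete (value=1649204); reset -> completed=3 acc=0 shift=0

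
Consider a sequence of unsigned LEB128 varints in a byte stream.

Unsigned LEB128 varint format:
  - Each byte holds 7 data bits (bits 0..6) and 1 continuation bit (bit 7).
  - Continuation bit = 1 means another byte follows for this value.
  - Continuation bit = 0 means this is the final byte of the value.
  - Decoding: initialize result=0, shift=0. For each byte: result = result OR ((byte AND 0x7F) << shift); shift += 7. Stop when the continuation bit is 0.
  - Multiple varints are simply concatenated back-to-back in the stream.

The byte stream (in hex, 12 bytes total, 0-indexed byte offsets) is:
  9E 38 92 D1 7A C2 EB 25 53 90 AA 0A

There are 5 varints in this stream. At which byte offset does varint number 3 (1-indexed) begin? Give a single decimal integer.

  byte[0]=0x9E cont=1 payload=0x1E=30: acc |= 30<<0 -> acc=30 shift=7
  byte[1]=0x38 cont=0 payload=0x38=56: acc |= 56<<7 -> acc=7198 shift=14 [end]
Varint 1: bytes[0:2] = 9E 38 -> value 7198 (2 byte(s))
  byte[2]=0x92 cont=1 payload=0x12=18: acc |= 18<<0 -> acc=18 shift=7
  byte[3]=0xD1 cont=1 payload=0x51=81: acc |= 81<<7 -> acc=10386 shift=14
  byte[4]=0x7A cont=0 payload=0x7A=122: acc |= 122<<14 -> acc=2009234 shift=21 [end]
Varint 2: bytes[2:5] = 92 D1 7A -> value 2009234 (3 byte(s))
  byte[5]=0xC2 cont=1 payload=0x42=66: acc |= 66<<0 -> acc=66 shift=7
  byte[6]=0xEB cont=1 payload=0x6B=107: acc |= 107<<7 -> acc=13762 shift=14
  byte[7]=0x25 cont=0 payload=0x25=37: acc |= 37<<14 -> acc=619970 shift=21 [end]
Varint 3: bytes[5:8] = C2 EB 25 -> value 619970 (3 byte(s))
  byte[8]=0x53 cont=0 payload=0x53=83: acc |= 83<<0 -> acc=83 shift=7 [end]
Varint 4: bytes[8:9] = 53 -> value 83 (1 byte(s))
  byte[9]=0x90 cont=1 payload=0x10=16: acc |= 16<<0 -> acc=16 shift=7
  byte[10]=0xAA cont=1 payload=0x2A=42: acc |= 42<<7 -> acc=5392 shift=14
  byte[11]=0x0A cont=0 payload=0x0A=10: acc |= 10<<14 -> acc=169232 shift=21 [end]
Varint 5: bytes[9:12] = 90 AA 0A -> value 169232 (3 byte(s))

Answer: 5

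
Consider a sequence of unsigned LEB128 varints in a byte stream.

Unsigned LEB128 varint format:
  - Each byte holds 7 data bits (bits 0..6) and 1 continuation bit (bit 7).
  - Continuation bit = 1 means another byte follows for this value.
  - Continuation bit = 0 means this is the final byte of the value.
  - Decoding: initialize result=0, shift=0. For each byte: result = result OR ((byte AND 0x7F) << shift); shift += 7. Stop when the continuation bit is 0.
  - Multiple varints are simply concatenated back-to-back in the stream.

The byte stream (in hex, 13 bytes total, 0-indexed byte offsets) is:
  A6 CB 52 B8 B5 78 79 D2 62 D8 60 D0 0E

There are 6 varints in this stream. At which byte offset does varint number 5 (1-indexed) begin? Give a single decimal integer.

Answer: 9

Derivation:
  byte[0]=0xA6 cont=1 payload=0x26=38: acc |= 38<<0 -> acc=38 shift=7
  byte[1]=0xCB cont=1 payload=0x4B=75: acc |= 75<<7 -> acc=9638 shift=14
  byte[2]=0x52 cont=0 payload=0x52=82: acc |= 82<<14 -> acc=1353126 shift=21 [end]
Varint 1: bytes[0:3] = A6 CB 52 -> value 1353126 (3 byte(s))
  byte[3]=0xB8 cont=1 payload=0x38=56: acc |= 56<<0 -> acc=56 shift=7
  byte[4]=0xB5 cont=1 payload=0x35=53: acc |= 53<<7 -> acc=6840 shift=14
  byte[5]=0x78 cont=0 payload=0x78=120: acc |= 120<<14 -> acc=1972920 shift=21 [end]
Varint 2: bytes[3:6] = B8 B5 78 -> value 1972920 (3 byte(s))
  byte[6]=0x79 cont=0 payload=0x79=121: acc |= 121<<0 -> acc=121 shift=7 [end]
Varint 3: bytes[6:7] = 79 -> value 121 (1 byte(s))
  byte[7]=0xD2 cont=1 payload=0x52=82: acc |= 82<<0 -> acc=82 shift=7
  byte[8]=0x62 cont=0 payload=0x62=98: acc |= 98<<7 -> acc=12626 shift=14 [end]
Varint 4: bytes[7:9] = D2 62 -> value 12626 (2 byte(s))
  byte[9]=0xD8 cont=1 payload=0x58=88: acc |= 88<<0 -> acc=88 shift=7
  byte[10]=0x60 cont=0 payload=0x60=96: acc |= 96<<7 -> acc=12376 shift=14 [end]
Varint 5: bytes[9:11] = D8 60 -> value 12376 (2 byte(s))
  byte[11]=0xD0 cont=1 payload=0x50=80: acc |= 80<<0 -> acc=80 shift=7
  byte[12]=0x0E cont=0 payload=0x0E=14: acc |= 14<<7 -> acc=1872 shift=14 [end]
Varint 6: bytes[11:13] = D0 0E -> value 1872 (2 byte(s))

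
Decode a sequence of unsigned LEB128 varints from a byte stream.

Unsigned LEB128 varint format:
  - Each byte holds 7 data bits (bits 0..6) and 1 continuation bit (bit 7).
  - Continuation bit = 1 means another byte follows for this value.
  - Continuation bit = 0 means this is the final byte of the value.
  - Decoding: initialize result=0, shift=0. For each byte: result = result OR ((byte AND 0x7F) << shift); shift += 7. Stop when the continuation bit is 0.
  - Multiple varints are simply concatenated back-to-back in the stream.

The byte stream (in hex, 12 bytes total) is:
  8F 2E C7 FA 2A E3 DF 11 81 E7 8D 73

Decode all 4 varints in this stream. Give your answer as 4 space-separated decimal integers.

  byte[0]=0x8F cont=1 payload=0x0F=15: acc |= 15<<0 -> acc=15 shift=7
  byte[1]=0x2E cont=0 payload=0x2E=46: acc |= 46<<7 -> acc=5903 shift=14 [end]
Varint 1: bytes[0:2] = 8F 2E -> value 5903 (2 byte(s))
  byte[2]=0xC7 cont=1 payload=0x47=71: acc |= 71<<0 -> acc=71 shift=7
  byte[3]=0xFA cont=1 payload=0x7A=122: acc |= 122<<7 -> acc=15687 shift=14
  byte[4]=0x2A cont=0 payload=0x2A=42: acc |= 42<<14 -> acc=703815 shift=21 [end]
Varint 2: bytes[2:5] = C7 FA 2A -> value 703815 (3 byte(s))
  byte[5]=0xE3 cont=1 payload=0x63=99: acc |= 99<<0 -> acc=99 shift=7
  byte[6]=0xDF cont=1 payload=0x5F=95: acc |= 95<<7 -> acc=12259 shift=14
  byte[7]=0x11 cont=0 payload=0x11=17: acc |= 17<<14 -> acc=290787 shift=21 [end]
Varint 3: bytes[5:8] = E3 DF 11 -> value 290787 (3 byte(s))
  byte[8]=0x81 cont=1 payload=0x01=1: acc |= 1<<0 -> acc=1 shift=7
  byte[9]=0xE7 cont=1 payload=0x67=103: acc |= 103<<7 -> acc=13185 shift=14
  byte[10]=0x8D cont=1 payload=0x0D=13: acc |= 13<<14 -> acc=226177 shift=21
  byte[11]=0x73 cont=0 payload=0x73=115: acc |= 115<<21 -> acc=241398657 shift=28 [end]
Varint 4: bytes[8:12] = 81 E7 8D 73 -> value 241398657 (4 byte(s))

Answer: 5903 703815 290787 241398657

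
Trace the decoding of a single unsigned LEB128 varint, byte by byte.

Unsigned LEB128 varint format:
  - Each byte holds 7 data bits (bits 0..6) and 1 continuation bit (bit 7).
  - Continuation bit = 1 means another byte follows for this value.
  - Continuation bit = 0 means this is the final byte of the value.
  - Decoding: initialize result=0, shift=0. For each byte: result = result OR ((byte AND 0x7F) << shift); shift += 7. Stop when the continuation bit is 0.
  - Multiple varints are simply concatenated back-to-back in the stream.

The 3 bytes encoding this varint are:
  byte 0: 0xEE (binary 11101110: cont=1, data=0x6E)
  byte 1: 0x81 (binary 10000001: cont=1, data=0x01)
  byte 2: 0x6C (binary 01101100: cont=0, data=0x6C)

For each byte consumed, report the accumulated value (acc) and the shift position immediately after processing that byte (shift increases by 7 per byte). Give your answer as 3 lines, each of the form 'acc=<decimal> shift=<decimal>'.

Answer: acc=110 shift=7
acc=238 shift=14
acc=1769710 shift=21

Derivation:
byte 0=0xEE: payload=0x6E=110, contrib = 110<<0 = 110; acc -> 110, shift -> 7
byte 1=0x81: payload=0x01=1, contrib = 1<<7 = 128; acc -> 238, shift -> 14
byte 2=0x6C: payload=0x6C=108, contrib = 108<<14 = 1769472; acc -> 1769710, shift -> 21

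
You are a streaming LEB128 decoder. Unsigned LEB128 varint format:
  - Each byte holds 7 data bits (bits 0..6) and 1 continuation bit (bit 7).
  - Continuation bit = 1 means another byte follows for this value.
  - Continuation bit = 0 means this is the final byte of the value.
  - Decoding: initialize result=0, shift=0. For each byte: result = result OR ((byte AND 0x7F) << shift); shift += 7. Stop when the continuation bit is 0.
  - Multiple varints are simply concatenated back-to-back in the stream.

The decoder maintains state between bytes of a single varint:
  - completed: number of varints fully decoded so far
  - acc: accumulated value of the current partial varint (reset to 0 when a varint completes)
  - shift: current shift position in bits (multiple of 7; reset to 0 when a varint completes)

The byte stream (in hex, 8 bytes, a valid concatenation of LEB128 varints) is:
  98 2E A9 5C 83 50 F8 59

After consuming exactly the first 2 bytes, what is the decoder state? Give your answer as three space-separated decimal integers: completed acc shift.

Answer: 1 0 0

Derivation:
byte[0]=0x98 cont=1 payload=0x18: acc |= 24<<0 -> completed=0 acc=24 shift=7
byte[1]=0x2E cont=0 payload=0x2E: varint #1 complete (value=5912); reset -> completed=1 acc=0 shift=0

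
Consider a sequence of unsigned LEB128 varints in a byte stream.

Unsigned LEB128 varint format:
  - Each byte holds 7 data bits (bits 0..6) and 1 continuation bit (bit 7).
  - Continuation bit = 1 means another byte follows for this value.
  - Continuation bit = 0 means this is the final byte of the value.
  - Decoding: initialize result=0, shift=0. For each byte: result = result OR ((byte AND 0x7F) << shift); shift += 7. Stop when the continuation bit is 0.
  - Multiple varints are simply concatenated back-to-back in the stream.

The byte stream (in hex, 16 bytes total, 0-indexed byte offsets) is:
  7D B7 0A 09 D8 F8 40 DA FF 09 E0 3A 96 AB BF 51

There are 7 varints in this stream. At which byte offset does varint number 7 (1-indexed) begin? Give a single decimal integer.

  byte[0]=0x7D cont=0 payload=0x7D=125: acc |= 125<<0 -> acc=125 shift=7 [end]
Varint 1: bytes[0:1] = 7D -> value 125 (1 byte(s))
  byte[1]=0xB7 cont=1 payload=0x37=55: acc |= 55<<0 -> acc=55 shift=7
  byte[2]=0x0A cont=0 payload=0x0A=10: acc |= 10<<7 -> acc=1335 shift=14 [end]
Varint 2: bytes[1:3] = B7 0A -> value 1335 (2 byte(s))
  byte[3]=0x09 cont=0 payload=0x09=9: acc |= 9<<0 -> acc=9 shift=7 [end]
Varint 3: bytes[3:4] = 09 -> value 9 (1 byte(s))
  byte[4]=0xD8 cont=1 payload=0x58=88: acc |= 88<<0 -> acc=88 shift=7
  byte[5]=0xF8 cont=1 payload=0x78=120: acc |= 120<<7 -> acc=15448 shift=14
  byte[6]=0x40 cont=0 payload=0x40=64: acc |= 64<<14 -> acc=1064024 shift=21 [end]
Varint 4: bytes[4:7] = D8 F8 40 -> value 1064024 (3 byte(s))
  byte[7]=0xDA cont=1 payload=0x5A=90: acc |= 90<<0 -> acc=90 shift=7
  byte[8]=0xFF cont=1 payload=0x7F=127: acc |= 127<<7 -> acc=16346 shift=14
  byte[9]=0x09 cont=0 payload=0x09=9: acc |= 9<<14 -> acc=163802 shift=21 [end]
Varint 5: bytes[7:10] = DA FF 09 -> value 163802 (3 byte(s))
  byte[10]=0xE0 cont=1 payload=0x60=96: acc |= 96<<0 -> acc=96 shift=7
  byte[11]=0x3A cont=0 payload=0x3A=58: acc |= 58<<7 -> acc=7520 shift=14 [end]
Varint 6: bytes[10:12] = E0 3A -> value 7520 (2 byte(s))
  byte[12]=0x96 cont=1 payload=0x16=22: acc |= 22<<0 -> acc=22 shift=7
  byte[13]=0xAB cont=1 payload=0x2B=43: acc |= 43<<7 -> acc=5526 shift=14
  byte[14]=0xBF cont=1 payload=0x3F=63: acc |= 63<<14 -> acc=1037718 shift=21
  byte[15]=0x51 cont=0 payload=0x51=81: acc |= 81<<21 -> acc=170907030 shift=28 [end]
Varint 7: bytes[12:16] = 96 AB BF 51 -> value 170907030 (4 byte(s))

Answer: 12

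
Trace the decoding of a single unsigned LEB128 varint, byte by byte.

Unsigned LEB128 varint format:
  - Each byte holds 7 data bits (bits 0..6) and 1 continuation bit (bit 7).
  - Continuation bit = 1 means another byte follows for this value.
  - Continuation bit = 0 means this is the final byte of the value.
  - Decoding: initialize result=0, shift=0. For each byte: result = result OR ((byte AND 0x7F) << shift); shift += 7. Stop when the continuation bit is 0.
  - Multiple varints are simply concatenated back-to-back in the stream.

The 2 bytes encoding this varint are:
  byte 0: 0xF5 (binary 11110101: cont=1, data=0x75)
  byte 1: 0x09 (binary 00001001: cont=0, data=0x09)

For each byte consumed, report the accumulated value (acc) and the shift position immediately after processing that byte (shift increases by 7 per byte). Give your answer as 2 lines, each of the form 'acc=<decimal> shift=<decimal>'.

Answer: acc=117 shift=7
acc=1269 shift=14

Derivation:
byte 0=0xF5: payload=0x75=117, contrib = 117<<0 = 117; acc -> 117, shift -> 7
byte 1=0x09: payload=0x09=9, contrib = 9<<7 = 1152; acc -> 1269, shift -> 14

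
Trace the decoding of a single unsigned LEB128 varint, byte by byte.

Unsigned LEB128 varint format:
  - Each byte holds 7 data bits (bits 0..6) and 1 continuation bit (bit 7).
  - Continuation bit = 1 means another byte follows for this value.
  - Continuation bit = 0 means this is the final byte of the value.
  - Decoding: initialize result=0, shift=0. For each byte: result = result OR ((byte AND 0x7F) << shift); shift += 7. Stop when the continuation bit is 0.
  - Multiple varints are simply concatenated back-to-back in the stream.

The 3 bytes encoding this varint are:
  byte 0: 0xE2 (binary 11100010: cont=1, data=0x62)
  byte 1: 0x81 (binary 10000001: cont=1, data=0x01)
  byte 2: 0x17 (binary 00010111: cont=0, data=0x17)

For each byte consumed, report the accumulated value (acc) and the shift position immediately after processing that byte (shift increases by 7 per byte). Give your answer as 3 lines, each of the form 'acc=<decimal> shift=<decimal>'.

Answer: acc=98 shift=7
acc=226 shift=14
acc=377058 shift=21

Derivation:
byte 0=0xE2: payload=0x62=98, contrib = 98<<0 = 98; acc -> 98, shift -> 7
byte 1=0x81: payload=0x01=1, contrib = 1<<7 = 128; acc -> 226, shift -> 14
byte 2=0x17: payload=0x17=23, contrib = 23<<14 = 376832; acc -> 377058, shift -> 21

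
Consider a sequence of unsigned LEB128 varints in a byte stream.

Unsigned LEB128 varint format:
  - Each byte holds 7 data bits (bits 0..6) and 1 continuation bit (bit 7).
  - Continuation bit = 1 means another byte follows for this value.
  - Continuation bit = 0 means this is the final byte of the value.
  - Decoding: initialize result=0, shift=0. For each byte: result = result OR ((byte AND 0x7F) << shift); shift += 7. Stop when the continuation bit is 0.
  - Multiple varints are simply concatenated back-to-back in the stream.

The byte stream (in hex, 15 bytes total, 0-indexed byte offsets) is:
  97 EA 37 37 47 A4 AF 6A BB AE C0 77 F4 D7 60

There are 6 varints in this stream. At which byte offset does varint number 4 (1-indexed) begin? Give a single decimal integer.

Answer: 5

Derivation:
  byte[0]=0x97 cont=1 payload=0x17=23: acc |= 23<<0 -> acc=23 shift=7
  byte[1]=0xEA cont=1 payload=0x6A=106: acc |= 106<<7 -> acc=13591 shift=14
  byte[2]=0x37 cont=0 payload=0x37=55: acc |= 55<<14 -> acc=914711 shift=21 [end]
Varint 1: bytes[0:3] = 97 EA 37 -> value 914711 (3 byte(s))
  byte[3]=0x37 cont=0 payload=0x37=55: acc |= 55<<0 -> acc=55 shift=7 [end]
Varint 2: bytes[3:4] = 37 -> value 55 (1 byte(s))
  byte[4]=0x47 cont=0 payload=0x47=71: acc |= 71<<0 -> acc=71 shift=7 [end]
Varint 3: bytes[4:5] = 47 -> value 71 (1 byte(s))
  byte[5]=0xA4 cont=1 payload=0x24=36: acc |= 36<<0 -> acc=36 shift=7
  byte[6]=0xAF cont=1 payload=0x2F=47: acc |= 47<<7 -> acc=6052 shift=14
  byte[7]=0x6A cont=0 payload=0x6A=106: acc |= 106<<14 -> acc=1742756 shift=21 [end]
Varint 4: bytes[5:8] = A4 AF 6A -> value 1742756 (3 byte(s))
  byte[8]=0xBB cont=1 payload=0x3B=59: acc |= 59<<0 -> acc=59 shift=7
  byte[9]=0xAE cont=1 payload=0x2E=46: acc |= 46<<7 -> acc=5947 shift=14
  byte[10]=0xC0 cont=1 payload=0x40=64: acc |= 64<<14 -> acc=1054523 shift=21
  byte[11]=0x77 cont=0 payload=0x77=119: acc |= 119<<21 -> acc=250615611 shift=28 [end]
Varint 5: bytes[8:12] = BB AE C0 77 -> value 250615611 (4 byte(s))
  byte[12]=0xF4 cont=1 payload=0x74=116: acc |= 116<<0 -> acc=116 shift=7
  byte[13]=0xD7 cont=1 payload=0x57=87: acc |= 87<<7 -> acc=11252 shift=14
  byte[14]=0x60 cont=0 payload=0x60=96: acc |= 96<<14 -> acc=1584116 shift=21 [end]
Varint 6: bytes[12:15] = F4 D7 60 -> value 1584116 (3 byte(s))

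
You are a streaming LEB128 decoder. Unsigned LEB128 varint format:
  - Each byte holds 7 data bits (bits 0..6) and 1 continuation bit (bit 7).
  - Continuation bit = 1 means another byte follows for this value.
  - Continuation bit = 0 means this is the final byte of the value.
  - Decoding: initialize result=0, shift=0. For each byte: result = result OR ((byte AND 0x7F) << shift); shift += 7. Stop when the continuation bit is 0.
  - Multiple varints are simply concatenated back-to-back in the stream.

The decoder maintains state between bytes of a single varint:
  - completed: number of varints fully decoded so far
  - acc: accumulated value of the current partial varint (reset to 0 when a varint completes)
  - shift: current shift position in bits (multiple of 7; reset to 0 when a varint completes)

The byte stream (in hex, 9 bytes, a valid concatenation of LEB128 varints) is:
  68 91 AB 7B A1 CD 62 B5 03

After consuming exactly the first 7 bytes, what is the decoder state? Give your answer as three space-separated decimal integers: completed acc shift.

byte[0]=0x68 cont=0 payload=0x68: varint #1 complete (value=104); reset -> completed=1 acc=0 shift=0
byte[1]=0x91 cont=1 payload=0x11: acc |= 17<<0 -> completed=1 acc=17 shift=7
byte[2]=0xAB cont=1 payload=0x2B: acc |= 43<<7 -> completed=1 acc=5521 shift=14
byte[3]=0x7B cont=0 payload=0x7B: varint #2 complete (value=2020753); reset -> completed=2 acc=0 shift=0
byte[4]=0xA1 cont=1 payload=0x21: acc |= 33<<0 -> completed=2 acc=33 shift=7
byte[5]=0xCD cont=1 payload=0x4D: acc |= 77<<7 -> completed=2 acc=9889 shift=14
byte[6]=0x62 cont=0 payload=0x62: varint #3 complete (value=1615521); reset -> completed=3 acc=0 shift=0

Answer: 3 0 0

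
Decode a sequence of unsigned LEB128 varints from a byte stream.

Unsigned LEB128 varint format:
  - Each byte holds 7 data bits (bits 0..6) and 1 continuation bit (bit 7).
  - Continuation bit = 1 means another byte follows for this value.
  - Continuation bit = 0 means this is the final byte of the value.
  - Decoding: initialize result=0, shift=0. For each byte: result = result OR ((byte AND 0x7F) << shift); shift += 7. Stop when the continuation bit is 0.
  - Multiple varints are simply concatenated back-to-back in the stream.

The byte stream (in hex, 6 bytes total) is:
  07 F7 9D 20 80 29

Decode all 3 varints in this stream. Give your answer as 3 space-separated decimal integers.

Answer: 7 528119 5248

Derivation:
  byte[0]=0x07 cont=0 payload=0x07=7: acc |= 7<<0 -> acc=7 shift=7 [end]
Varint 1: bytes[0:1] = 07 -> value 7 (1 byte(s))
  byte[1]=0xF7 cont=1 payload=0x77=119: acc |= 119<<0 -> acc=119 shift=7
  byte[2]=0x9D cont=1 payload=0x1D=29: acc |= 29<<7 -> acc=3831 shift=14
  byte[3]=0x20 cont=0 payload=0x20=32: acc |= 32<<14 -> acc=528119 shift=21 [end]
Varint 2: bytes[1:4] = F7 9D 20 -> value 528119 (3 byte(s))
  byte[4]=0x80 cont=1 payload=0x00=0: acc |= 0<<0 -> acc=0 shift=7
  byte[5]=0x29 cont=0 payload=0x29=41: acc |= 41<<7 -> acc=5248 shift=14 [end]
Varint 3: bytes[4:6] = 80 29 -> value 5248 (2 byte(s))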